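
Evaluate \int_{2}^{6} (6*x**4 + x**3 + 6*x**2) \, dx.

By the power rule, an antiderivative is F(x) = 6*x**5/5 + x**4/4 + 2*x**3.
Then F(6) - F(2) = (50436/5) - (292/5) = 50144/5.

50144/5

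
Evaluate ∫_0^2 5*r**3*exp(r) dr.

30 + 10*exp(2)

Integrate by parts 3 times (u = r^3, dv = 5*exp(r) dr).
An antiderivative is F(r) = (5*r**3 - 15*r**2 + 30*r - 30)*exp(r).
Then F(2) - F(0) = (10*exp(2)) - (-30) = 30 + 10*exp(2).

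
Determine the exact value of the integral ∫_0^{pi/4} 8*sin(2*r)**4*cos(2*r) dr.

Let u = sin(2*r), so du = 2*cos(2*r) dr. When r = 0, u = 0; when r = pi/4, u = 1.
The integral becomes 4·∫ u**4 du from 0 to 1, with antiderivative 4*u**5/5.
Back in r: F(r) = 4*sin(2*r)**5/5.
Then F(pi/4) - F(0) = (4/5) - (0) = 4/5.

4/5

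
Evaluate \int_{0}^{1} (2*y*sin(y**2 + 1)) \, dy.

Let u = y**2 + 1, so du = 2*y dy. When y = 0, u = 1; when y = 1, u = 2.
The integral becomes ∫ sin(u) du from 1 to 2, with antiderivative -cos(u).
Back in y: F(y) = -cos(y**2 + 1).
Then F(1) - F(0) = (-cos(2)) - (-cos(1)) = -cos(2) + cos(1).

-cos(2) + cos(1)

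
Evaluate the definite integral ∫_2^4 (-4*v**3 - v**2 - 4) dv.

-800/3

By the power rule, an antiderivative is F(v) = -v**4 - v**3/3 - 4*v.
Then F(4) - F(2) = (-880/3) - (-80/3) = -800/3.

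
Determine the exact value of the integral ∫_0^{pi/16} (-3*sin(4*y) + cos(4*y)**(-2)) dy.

-1/2 + 3*sqrt(2)/8

An antiderivative is F(y) = 3*cos(4*y)/4 + tan(4*y)/4.
Then F(pi/16) - F(0) = (1/4 + 3*sqrt(2)/8) - (3/4) = -1/2 + 3*sqrt(2)/8.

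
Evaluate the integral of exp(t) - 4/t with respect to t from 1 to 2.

An antiderivative is F(t) = exp(t) - 4*log(t).
Then F(2) - F(1) = (-log(16) + exp(2)) - (exp(1)) = -log(16) - exp(1) + exp(2).

-log(16) - exp(1) + exp(2)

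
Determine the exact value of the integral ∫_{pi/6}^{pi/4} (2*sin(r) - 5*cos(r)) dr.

-7*sqrt(2)/2 + sqrt(3) + 5/2

An antiderivative is F(r) = -5*sin(r) - 2*cos(r).
Then F(pi/4) - F(pi/6) = (-7*sqrt(2)/2) - (-5/2 - sqrt(3)) = -7*sqrt(2)/2 + sqrt(3) + 5/2.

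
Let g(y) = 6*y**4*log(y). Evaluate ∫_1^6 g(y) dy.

Integrate by parts once (u = ln y, dv = 6*y**4 dy).
An antiderivative is F(y) = 6*y**5*(5*log(y) - 1)/25.
Then F(6) - F(1) = (-46656/25 + 46656*log(6)/5) - (-6/25) = -1866 + 46656*log(6)/5.

-1866 + 46656*log(6)/5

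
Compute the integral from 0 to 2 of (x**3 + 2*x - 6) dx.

By the power rule, an antiderivative is F(x) = x**4/4 + x**2 - 6*x.
Then F(2) - F(0) = (-4) - (0) = -4.

-4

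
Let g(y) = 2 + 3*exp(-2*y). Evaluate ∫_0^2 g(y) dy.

11/2 - 3*exp(-4)/2

An antiderivative is F(y) = 2*y - 3*exp(-2*y)/2.
Then F(2) - F(0) = (4 - 3*exp(-4)/2) - (-3/2) = 11/2 - 3*exp(-4)/2.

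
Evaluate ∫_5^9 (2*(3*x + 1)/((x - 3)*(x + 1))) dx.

log(5) + 4*log(3)

Factor the denominator: x**2 - 2*x - 3 = (x + 1)(x - 3).
Partial fractions: 2*(3*x + 1)/((x - 3)*(x + 1)) = 1/(x + 1) + 5/(x - 3).
An antiderivative is F(x) = 5*log(x - 3) + log(x + 1).
Then F(9) - F(5) = (log(5) + 6*log(2) + 5*log(3)) - (log(3) + 6*log(2)) = log(5) + 4*log(3).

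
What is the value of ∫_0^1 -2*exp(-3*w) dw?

-2/3 + 2*exp(-3)/3

An antiderivative is F(w) = 2*exp(-3*w)/3.
Then F(1) - F(0) = (2*exp(-3)/3) - (2/3) = -2/3 + 2*exp(-3)/3.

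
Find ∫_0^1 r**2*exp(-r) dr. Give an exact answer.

2 - 5*exp(-1)

Integrate by parts twice (u = r^2, dv = exp(-r) dr).
An antiderivative is F(r) = (-r**2 - 2*r - 2)*exp(-r).
Then F(1) - F(0) = (-5*exp(-1)) - (-2) = 2 - 5*exp(-1).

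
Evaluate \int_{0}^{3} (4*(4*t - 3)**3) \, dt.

1620

Let u = 4*t - 3, so du = 4 dt. When t = 0, u = -3; when t = 3, u = 9.
The integral becomes ∫ u**3 du from -3 to 9, with antiderivative u**4/4.
Back in t: F(t) = (4*t - 3)**4/4.
Then F(3) - F(0) = (6561/4) - (81/4) = 1620.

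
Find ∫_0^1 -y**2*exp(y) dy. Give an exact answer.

Integrate by parts twice (u = y^2, dv = -exp(y) dy).
An antiderivative is F(y) = (-y**2 + 2*y - 2)*exp(y).
Then F(1) - F(0) = (-E) - (-2) = 2 - E.

2 - E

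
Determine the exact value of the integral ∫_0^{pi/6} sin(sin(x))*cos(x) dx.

Let u = sin(x), so du = cos(x) dx. When x = 0, u = 0; when x = pi/6, u = 1/2.
The integral becomes ∫ sin(u) du from 0 to 1/2, with antiderivative -cos(u).
Back in x: F(x) = -cos(sin(x)).
Then F(pi/6) - F(0) = (-cos(1/2)) - (-1) = 1 - cos(1/2).

1 - cos(1/2)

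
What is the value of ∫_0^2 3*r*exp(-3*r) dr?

(-7 + exp(6))*exp(-6)/3

Integrate by parts once (u = r, dv = 3*exp(-3*r) dr).
An antiderivative is F(r) = (-3*r - 1)*exp(-3*r)/3.
Then F(2) - F(0) = (-7*exp(-6)/3) - (-1/3) = (-7 + exp(6))*exp(-6)/3.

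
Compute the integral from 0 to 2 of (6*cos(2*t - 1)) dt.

3*sin(3) + 3*sin(1)

Let u = 2*t - 1, so du = 2 dt. When t = 0, u = -1; when t = 2, u = 3.
The integral becomes 3·∫ cos(u) du from -1 to 3, with antiderivative 3*sin(u).
Back in t: F(t) = 3*sin(2*t - 1).
Then F(2) - F(0) = (3*sin(3)) - (-3*sin(1)) = 3*sin(3) + 3*sin(1).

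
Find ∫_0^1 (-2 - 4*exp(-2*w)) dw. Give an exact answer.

-4 + 2*exp(-2)

An antiderivative is F(w) = -2*w + 2*exp(-2*w).
Then F(1) - F(0) = (-2 + 2*exp(-2)) - (2) = -4 + 2*exp(-2).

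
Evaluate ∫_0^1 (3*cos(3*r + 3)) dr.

sin(6) - sin(3)

Let u = 3*r + 3, so du = 3 dr. When r = 0, u = 3; when r = 1, u = 6.
The integral becomes ∫ cos(u) du from 3 to 6, with antiderivative sin(u).
Back in r: F(r) = sin(3*r + 3).
Then F(1) - F(0) = (sin(6)) - (sin(3)) = sin(6) - sin(3).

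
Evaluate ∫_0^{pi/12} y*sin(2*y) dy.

-sqrt(3)*pi/48 + 1/8

Integrate by parts once (u = y, dv = sin(2*y) dy).
An antiderivative is F(y) = -y*cos(2*y)/2 + sin(2*y)/4.
Then F(pi/12) - F(0) = (-sqrt(3)*pi/48 + 1/8) - (0) = -sqrt(3)*pi/48 + 1/8.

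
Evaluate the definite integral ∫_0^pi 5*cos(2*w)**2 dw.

5*pi/2

Use the identity cos^2(2*w) = (1 + cos(4*w))/2.
An antiderivative is F(w) = 5*w/2 + 5*sin(4*w)/8.
Then F(pi) - F(0) = (5*pi/2) - (0) = 5*pi/2.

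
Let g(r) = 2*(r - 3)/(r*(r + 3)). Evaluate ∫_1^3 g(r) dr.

log(9/16)

Factor the denominator: r**2 + 3*r = (r + 3)r.
Partial fractions: 2*(r - 3)/(r*(r + 3)) = 4/(r + 3) - 2/r.
An antiderivative is F(r) = -2*log(r) + 4*log(r + 3).
Then F(3) - F(1) = (2*log(3) + 4*log(2)) - (8*log(2)) = log(9/16).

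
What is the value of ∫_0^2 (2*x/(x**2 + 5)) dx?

Let u = x**2 + 5, so du = 2*x dx. When x = 0, u = 5; when x = 2, u = 9.
The integral becomes ∫ 1/u du from 5 to 9, with antiderivative log(u).
Back in x: F(x) = log(x**2 + 5).
Then F(2) - F(0) = (log(9)) - (log(5)) = log(9/5).

log(9/5)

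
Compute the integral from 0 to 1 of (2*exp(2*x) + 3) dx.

2 + exp(2)

An antiderivative is F(x) = exp(2*x) + 3*x.
Then F(1) - F(0) = (3 + exp(2)) - (1) = 2 + exp(2).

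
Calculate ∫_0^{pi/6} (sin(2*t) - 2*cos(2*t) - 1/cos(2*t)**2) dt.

1/4 - sqrt(3)

An antiderivative is F(t) = -sin(2*t) - cos(2*t)/2 - tan(2*t)/2.
Then F(pi/6) - F(0) = (-sqrt(3) - 1/4) - (-1/2) = 1/4 - sqrt(3).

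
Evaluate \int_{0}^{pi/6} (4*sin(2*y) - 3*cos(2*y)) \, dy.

1 - 3*sqrt(3)/4

An antiderivative is F(y) = -3*sin(2*y)/2 - 2*cos(2*y).
Then F(pi/6) - F(0) = (-3*sqrt(3)/4 - 1) - (-2) = 1 - 3*sqrt(3)/4.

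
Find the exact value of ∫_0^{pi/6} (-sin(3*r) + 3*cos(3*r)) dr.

2/3

An antiderivative is F(r) = sin(3*r) + cos(3*r)/3.
Then F(pi/6) - F(0) = (1) - (1/3) = 2/3.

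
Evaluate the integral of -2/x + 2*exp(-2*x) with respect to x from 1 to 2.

-2*log(2) - exp(-4) + exp(-2)

An antiderivative is F(x) = -2*log(x) - exp(-2*x).
Then F(2) - F(1) = (-2*log(2) - exp(-4)) - (-exp(-2)) = -2*log(2) - exp(-4) + exp(-2).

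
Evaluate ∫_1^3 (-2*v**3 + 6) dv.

By the power rule, an antiderivative is F(v) = -v**4/2 + 6*v.
Then F(3) - F(1) = (-45/2) - (11/2) = -28.

-28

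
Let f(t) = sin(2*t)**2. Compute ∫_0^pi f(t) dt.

pi/2

Use the identity sin^2(2*t) = (1 - cos(4*t))/2.
An antiderivative is F(t) = t/2 - sin(4*t)/8.
Then F(pi) - F(0) = (pi/2) - (0) = pi/2.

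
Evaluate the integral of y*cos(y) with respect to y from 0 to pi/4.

Integrate by parts once (u = y, dv = cos(y) dy).
An antiderivative is F(y) = y*sin(y) + cos(y).
Then F(pi/4) - F(0) = (sqrt(2)*(pi + 4)/8) - (1) = -1 + sqrt(2)*pi/8 + sqrt(2)/2.

-1 + sqrt(2)*pi/8 + sqrt(2)/2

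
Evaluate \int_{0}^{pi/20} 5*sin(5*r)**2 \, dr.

-1/4 + pi/8

Use the identity sin^2(5*r) = (1 - cos(10*r))/2.
An antiderivative is F(r) = 5*r/2 - sin(10*r)/4.
Then F(pi/20) - F(0) = (-1/4 + pi/8) - (0) = -1/4 + pi/8.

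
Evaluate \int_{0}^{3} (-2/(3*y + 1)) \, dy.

An antiderivative is F(y) = -2*log(3*y + 1)/3.
Then F(3) - F(0) = (-2*log(10)/3) - (0) = -2*log(10)/3.

-2*log(10)/3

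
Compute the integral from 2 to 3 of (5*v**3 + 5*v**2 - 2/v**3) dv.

1015/9

By the power rule, an antiderivative is F(v) = 5*v**4/4 + 5*v**3/3 + v**(-2).
Then F(3) - F(2) = (5269/36) - (403/12) = 1015/9.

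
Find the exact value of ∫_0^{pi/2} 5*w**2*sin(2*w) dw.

-5/2 + 5*pi**2/8

Integrate by parts twice (u = w^2, dv = 5*sin(2*w) dw).
An antiderivative is F(w) = -5*w**2*cos(2*w)/2 + 5*w*sin(2*w)/2 + 5*cos(2*w)/4.
Then F(pi/2) - F(0) = (-5/4 + 5*pi**2/8) - (5/4) = -5/2 + 5*pi**2/8.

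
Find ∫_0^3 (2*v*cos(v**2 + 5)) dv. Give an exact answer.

-sin(5) + sin(14)

Let u = v**2 + 5, so du = 2*v dv. When v = 0, u = 5; when v = 3, u = 14.
The integral becomes ∫ cos(u) du from 5 to 14, with antiderivative sin(u).
Back in v: F(v) = sin(v**2 + 5).
Then F(3) - F(0) = (sin(14)) - (sin(5)) = -sin(5) + sin(14).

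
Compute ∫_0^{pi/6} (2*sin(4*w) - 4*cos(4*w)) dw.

3/4 - sqrt(3)/2

An antiderivative is F(w) = -sin(4*w) - cos(4*w)/2.
Then F(pi/6) - F(0) = (1/4 - sqrt(3)/2) - (-1/2) = 3/4 - sqrt(3)/2.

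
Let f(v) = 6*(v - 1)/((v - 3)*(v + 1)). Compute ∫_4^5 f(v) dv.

-3*log(5) + 3*log(3) + 6*log(2)

Factor the denominator: v**2 - 2*v - 3 = (v + 1)(v - 3).
Partial fractions: 6*(v - 1)/((v - 3)*(v + 1)) = 3/(v + 1) + 3/(v - 3).
An antiderivative is F(v) = 3*log(v - 3) + 3*log(v + 1).
Then F(5) - F(4) = (3*log(3) + 6*log(2)) - (3*log(5)) = -3*log(5) + 3*log(3) + 6*log(2).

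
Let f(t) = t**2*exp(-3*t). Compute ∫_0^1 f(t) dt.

2/27 - 17*exp(-3)/27

Integrate by parts twice (u = t^2, dv = exp(-3*t) dt).
An antiderivative is F(t) = (-9*t**2 - 6*t - 2)*exp(-3*t)/27.
Then F(1) - F(0) = (-17*exp(-3)/27) - (-2/27) = 2/27 - 17*exp(-3)/27.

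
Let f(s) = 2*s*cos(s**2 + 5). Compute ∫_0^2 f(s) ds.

sin(9) - sin(5)

Let u = s**2 + 5, so du = 2*s ds. When s = 0, u = 5; when s = 2, u = 9.
The integral becomes ∫ cos(u) du from 5 to 9, with antiderivative sin(u).
Back in s: F(s) = sin(s**2 + 5).
Then F(2) - F(0) = (sin(9)) - (sin(5)) = sin(9) - sin(5).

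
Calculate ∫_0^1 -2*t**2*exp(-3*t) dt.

-4/27 + 34*exp(-3)/27

Integrate by parts twice (u = t^2, dv = -2*exp(-3*t) dt).
An antiderivative is F(t) = (18*t**2 + 12*t + 4)*exp(-3*t)/27.
Then F(1) - F(0) = (34*exp(-3)/27) - (4/27) = -4/27 + 34*exp(-3)/27.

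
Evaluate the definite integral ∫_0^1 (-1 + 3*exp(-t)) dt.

2 - 3*exp(-1)

An antiderivative is F(t) = -t - 3*exp(-t).
Then F(1) - F(0) = (-3*exp(-1) - 1) - (-3) = 2 - 3*exp(-1).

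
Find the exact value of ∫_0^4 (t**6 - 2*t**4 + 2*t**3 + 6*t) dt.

By the power rule, an antiderivative is F(t) = t**7/7 - 2*t**5/5 + t**4/2 + 3*t**2.
Then F(4) - F(0) = (73744/35) - (0) = 73744/35.

73744/35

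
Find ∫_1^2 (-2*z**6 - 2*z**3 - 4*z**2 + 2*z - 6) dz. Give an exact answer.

By the power rule, an antiderivative is F(z) = -2*z**7/7 - z**4/2 - 4*z**3/3 + z**2 - 6*z.
Then F(2) - F(1) = (-1328/21) - (-299/42) = -2357/42.

-2357/42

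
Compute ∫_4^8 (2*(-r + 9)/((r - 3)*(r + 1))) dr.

-10*log(3) + 8*log(5)

Factor the denominator: r**2 - 2*r - 3 = (r + 1)(r - 3).
Partial fractions: 2*(-r + 9)/((r - 3)*(r + 1)) = -5/(r + 1) + 3/(r - 3).
An antiderivative is F(r) = 3*log(r - 3) - 5*log(r + 1).
Then F(8) - F(4) = (-10*log(3) + 3*log(5)) - (-5*log(5)) = -10*log(3) + 8*log(5).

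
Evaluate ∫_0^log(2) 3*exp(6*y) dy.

63/2

Let u = exp(y), so du = exp(y) dy. When y = 0, u = 1; when y = log(2), u = 2.
The integral becomes 3·∫ u**5 du from 1 to 2, with antiderivative u**6/2.
Back in y: F(y) = exp(6*y)/2.
Then F(log(2)) - F(0) = (32) - (1/2) = 63/2.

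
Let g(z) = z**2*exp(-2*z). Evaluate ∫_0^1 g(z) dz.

(-5 + exp(2))*exp(-2)/4

Integrate by parts twice (u = z^2, dv = exp(-2*z) dz).
An antiderivative is F(z) = (-2*z**2 - 2*z - 1)*exp(-2*z)/4.
Then F(1) - F(0) = (-5*exp(-2)/4) - (-1/4) = (-5 + exp(2))*exp(-2)/4.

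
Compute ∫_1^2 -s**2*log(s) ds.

7/9 - 8*log(2)/3

Integrate by parts once (u = ln s, dv = -s**2 ds).
An antiderivative is F(s) = -s**3*(3*log(s) - 1)/9.
Then F(2) - F(1) = (8/9 - 8*log(2)/3) - (1/9) = 7/9 - 8*log(2)/3.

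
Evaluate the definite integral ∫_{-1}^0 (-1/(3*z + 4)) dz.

-2*log(2)/3

An antiderivative is F(z) = -log(3*z + 4)/3.
Then F(0) - F(-1) = (-2*log(2)/3) - (0) = -2*log(2)/3.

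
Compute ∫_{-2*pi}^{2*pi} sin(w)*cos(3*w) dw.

0

Use the identity sin(w)cos(3*w) = [sin(4*w) + sin(-2*w)]/2.
An antiderivative is F(w) = cos(2*w)/4 - cos(4*w)/8.
Then F(2*pi) - F(-2*pi) = (1/8) - (1/8) = 0.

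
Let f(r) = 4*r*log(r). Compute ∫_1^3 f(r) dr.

-8 + 18*log(3)

Integrate by parts once (u = ln r, dv = 4*r dr).
An antiderivative is F(r) = r**2*(2*log(r) - 1).
Then F(3) - F(1) = (-9 + 18*log(3)) - (-1) = -8 + 18*log(3).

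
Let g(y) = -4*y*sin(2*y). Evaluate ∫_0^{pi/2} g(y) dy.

-pi

Integrate by parts once (u = y, dv = -4*sin(2*y) dy).
An antiderivative is F(y) = 2*y*cos(2*y) - sin(2*y).
Then F(pi/2) - F(0) = (-pi) - (0) = -pi.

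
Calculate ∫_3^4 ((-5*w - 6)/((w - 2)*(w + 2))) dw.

log(5/96)

Factor the denominator: w**2 - 4 = (w + 2)(w - 2).
Partial fractions: (-5*w - 6)/((w - 2)*(w + 2)) = -1/(w + 2) - 4/(w - 2).
An antiderivative is F(w) = -4*log(w - 2) - log(w + 2).
Then F(4) - F(3) = (-log(96)) - (-log(5)) = log(5/96).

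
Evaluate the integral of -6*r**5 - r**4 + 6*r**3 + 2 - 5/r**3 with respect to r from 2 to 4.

-618699/160

By the power rule, an antiderivative is F(r) = -r**6 - r**5/5 + 3*r**4/2 + 2*r + 5/(2*r**2).
Then F(4) - F(2) = (-625383/160) - (-1671/40) = -618699/160.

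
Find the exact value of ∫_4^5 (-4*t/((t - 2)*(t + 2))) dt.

Factor the denominator: t**2 - 4 = (t + 2)(t - 2).
Partial fractions: -4*t/((t - 2)*(t + 2)) = -2/(t + 2) - 2/(t - 2).
An antiderivative is F(t) = -2*log(t - 2) - 2*log(t + 2).
Then F(5) - F(4) = (-2*log(7) - 2*log(3)) - (-4*log(2) - 2*log(3)) = log(16/49).

log(16/49)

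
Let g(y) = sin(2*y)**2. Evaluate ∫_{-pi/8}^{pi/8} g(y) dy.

-1/4 + pi/8

Use the identity sin^2(2*y) = (1 - cos(4*y))/2.
An antiderivative is F(y) = y/2 - sin(4*y)/8.
Then F(pi/8) - F(-pi/8) = (-1/8 + pi/16) - (1/8 - pi/16) = -1/4 + pi/8.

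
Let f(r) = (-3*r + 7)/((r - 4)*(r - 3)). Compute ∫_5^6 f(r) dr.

-7*log(2) + 2*log(3)

Factor the denominator: r**2 - 7*r + 12 = (r - 3)(r - 4).
Partial fractions: (-3*r + 7)/((r - 4)*(r - 3)) = 2/(r - 3) - 5/(r - 4).
An antiderivative is F(r) = -5*log(r - 4) + 2*log(r - 3).
Then F(6) - F(5) = (log(9/32)) - (log(4)) = -7*log(2) + 2*log(3).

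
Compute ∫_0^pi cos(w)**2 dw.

pi/2

Use the identity cos^2(w) = (1 + cos(2*w))/2.
An antiderivative is F(w) = w/2 + sin(2*w)/4.
Then F(pi) - F(0) = (pi/2) - (0) = pi/2.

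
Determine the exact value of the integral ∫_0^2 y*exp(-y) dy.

1 - 3*exp(-2)

Integrate by parts once (u = y, dv = exp(-y) dy).
An antiderivative is F(y) = (-y - 1)*exp(-y).
Then F(2) - F(0) = (-3*exp(-2)) - (-1) = 1 - 3*exp(-2).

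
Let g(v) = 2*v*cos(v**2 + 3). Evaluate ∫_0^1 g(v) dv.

sin(4) - sin(3)

Let u = v**2 + 3, so du = 2*v dv. When v = 0, u = 3; when v = 1, u = 4.
The integral becomes ∫ cos(u) du from 3 to 4, with antiderivative sin(u).
Back in v: F(v) = sin(v**2 + 3).
Then F(1) - F(0) = (sin(4)) - (sin(3)) = sin(4) - sin(3).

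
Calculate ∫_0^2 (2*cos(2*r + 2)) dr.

Let u = 2*r + 2, so du = 2 dr. When r = 0, u = 2; when r = 2, u = 6.
The integral becomes ∫ cos(u) du from 2 to 6, with antiderivative sin(u).
Back in r: F(r) = sin(2*r + 2).
Then F(2) - F(0) = (sin(6)) - (sin(2)) = -sin(2) + sin(6).

-sin(2) + sin(6)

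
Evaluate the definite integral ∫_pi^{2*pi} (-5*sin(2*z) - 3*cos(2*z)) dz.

0

An antiderivative is F(z) = -3*sin(2*z)/2 + 5*cos(2*z)/2.
Then F(2*pi) - F(pi) = (5/2) - (5/2) = 0.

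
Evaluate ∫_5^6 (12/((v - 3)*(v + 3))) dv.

Factor the denominator: v**2 - 9 = (v + 3)(v - 3).
Partial fractions: 12/((v - 3)*(v + 3)) = -2/(v + 3) + 2/(v - 3).
An antiderivative is F(v) = 2*log(v - 3) - 2*log(v + 3).
Then F(6) - F(5) = (-log(9)) - (-log(16)) = log(16/9).

log(16/9)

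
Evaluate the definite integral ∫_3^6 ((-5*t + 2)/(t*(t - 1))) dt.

-3*log(5) + log(2)

Factor the denominator: t**2 - t = t(t - 1).
Partial fractions: (-5*t + 2)/(t*(t - 1)) = -2/t - 3/(t - 1).
An antiderivative is F(t) = -2*log(t) - 3*log(t - 1).
Then F(6) - F(3) = (-3*log(5) - 2*log(3) - 2*log(2)) - (-log(72)) = -3*log(5) + log(2).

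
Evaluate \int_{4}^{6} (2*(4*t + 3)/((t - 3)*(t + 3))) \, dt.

-3*log(7) + 11*log(3)

Factor the denominator: t**2 - 9 = (t + 3)(t - 3).
Partial fractions: 2*(4*t + 3)/((t - 3)*(t + 3)) = 3/(t + 3) + 5/(t - 3).
An antiderivative is F(t) = 5*log(t - 3) + 3*log(t + 3).
Then F(6) - F(4) = (11*log(3)) - (3*log(7)) = -3*log(7) + 11*log(3).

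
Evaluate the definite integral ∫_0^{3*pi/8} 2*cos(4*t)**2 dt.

3*pi/8

Use the identity cos^2(4*t) = (1 + cos(8*t))/2.
An antiderivative is F(t) = t + sin(8*t)/8.
Then F(3*pi/8) - F(0) = (3*pi/8) - (0) = 3*pi/8.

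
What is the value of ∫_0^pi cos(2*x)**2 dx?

pi/2

Use the identity cos^2(2*x) = (1 + cos(4*x))/2.
An antiderivative is F(x) = x/2 + sin(4*x)/8.
Then F(pi) - F(0) = (pi/2) - (0) = pi/2.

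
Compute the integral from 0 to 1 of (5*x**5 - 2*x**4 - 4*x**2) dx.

-9/10

By the power rule, an antiderivative is F(x) = 5*x**6/6 - 2*x**5/5 - 4*x**3/3.
Then F(1) - F(0) = (-9/10) - (0) = -9/10.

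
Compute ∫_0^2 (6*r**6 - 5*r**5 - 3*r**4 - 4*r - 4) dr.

By the power rule, an antiderivative is F(r) = 6*r**7/7 - 5*r**6/6 - 3*r**5/5 - 2*r**2 - 4*r.
Then F(2) - F(0) = (2224/105) - (0) = 2224/105.

2224/105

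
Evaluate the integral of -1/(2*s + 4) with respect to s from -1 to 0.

An antiderivative is F(s) = -log(2*s + 4)/2.
Then F(0) - F(-1) = (-log(2)) - (-log(2)/2) = -log(2)/2.

-log(2)/2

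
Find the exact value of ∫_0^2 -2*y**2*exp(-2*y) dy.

Integrate by parts twice (u = y^2, dv = -2*exp(-2*y) dy).
An antiderivative is F(y) = (2*y**2 + 2*y + 1)*exp(-2*y)/2.
Then F(2) - F(0) = (13*exp(-4)/2) - (1/2) = (13 - exp(4))*exp(-4)/2.

(13 - exp(4))*exp(-4)/2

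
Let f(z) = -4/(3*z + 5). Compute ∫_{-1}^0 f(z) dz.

-4*log(5)/3 + 4*log(2)/3

An antiderivative is F(z) = -4*log(3*z + 5)/3.
Then F(0) - F(-1) = (-4*log(5)/3) - (-4*log(2)/3) = -4*log(5)/3 + 4*log(2)/3.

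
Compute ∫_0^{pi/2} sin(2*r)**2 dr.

pi/4

Use the identity sin^2(2*r) = (1 - cos(4*r))/2.
An antiderivative is F(r) = r/2 - sin(4*r)/8.
Then F(pi/2) - F(0) = (pi/4) - (0) = pi/4.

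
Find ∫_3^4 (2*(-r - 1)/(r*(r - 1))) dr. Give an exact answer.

-6*log(3) + 8*log(2)

Factor the denominator: r**2 - r = r(r - 1).
Partial fractions: 2*(-r - 1)/(r*(r - 1)) = 2/r - 4/(r - 1).
An antiderivative is F(r) = 2*log(r) - 4*log(r - 1).
Then F(4) - F(3) = (log(16/81)) - (log(9/16)) = -6*log(3) + 8*log(2).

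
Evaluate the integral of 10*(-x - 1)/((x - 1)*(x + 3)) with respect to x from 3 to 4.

-5*log(7) + 10*log(2)

Factor the denominator: x**2 + 2*x - 3 = (x + 3)(x - 1).
Partial fractions: 10*(-x - 1)/((x - 1)*(x + 3)) = -5/(x + 3) - 5/(x - 1).
An antiderivative is F(x) = -5*log(x - 1) - 5*log(x + 3).
Then F(4) - F(3) = (-5*log(7) - 5*log(3)) - (-10*log(2) - 5*log(3)) = -5*log(7) + 10*log(2).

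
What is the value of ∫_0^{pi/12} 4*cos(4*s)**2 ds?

Use the identity cos^2(4*s) = (1 + cos(8*s))/2.
An antiderivative is F(s) = 2*s + sin(8*s)/4.
Then F(pi/12) - F(0) = (sqrt(3)/8 + pi/6) - (0) = sqrt(3)/8 + pi/6.

sqrt(3)/8 + pi/6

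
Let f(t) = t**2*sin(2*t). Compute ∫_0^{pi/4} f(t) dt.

-1/4 + pi/8

Integrate by parts twice (u = t^2, dv = sin(2*t) dt).
An antiderivative is F(t) = -t**2*cos(2*t)/2 + t*sin(2*t)/2 + cos(2*t)/4.
Then F(pi/4) - F(0) = (pi/8) - (1/4) = -1/4 + pi/8.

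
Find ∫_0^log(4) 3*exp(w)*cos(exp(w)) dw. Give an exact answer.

-3*sin(1) + 3*sin(4)

Let u = exp(w), so du = exp(w) dw. When w = 0, u = 1; when w = log(4), u = 4.
The integral becomes 3·∫ cos(u) du from 1 to 4, with antiderivative 3*sin(u).
Back in w: F(w) = 3*sin(exp(w)).
Then F(log(4)) - F(0) = (3*sin(4)) - (3*sin(1)) = -3*sin(1) + 3*sin(4).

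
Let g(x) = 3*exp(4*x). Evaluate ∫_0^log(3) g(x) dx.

Let u = exp(x), so du = exp(x) dx. When x = 0, u = 1; when x = log(3), u = 3.
The integral becomes 3·∫ u**3 du from 1 to 3, with antiderivative 3*u**4/4.
Back in x: F(x) = 3*exp(4*x)/4.
Then F(log(3)) - F(0) = (243/4) - (3/4) = 60.

60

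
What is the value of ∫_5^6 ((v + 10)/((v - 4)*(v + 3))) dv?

log(32/9)

Factor the denominator: v**2 - v - 12 = (v + 3)(v - 4).
Partial fractions: (v + 10)/((v - 4)*(v + 3)) = -1/(v + 3) + 2/(v - 4).
An antiderivative is F(v) = 2*log(v - 4) - log(v + 3).
Then F(6) - F(5) = (log(4/9)) - (-log(8)) = log(32/9).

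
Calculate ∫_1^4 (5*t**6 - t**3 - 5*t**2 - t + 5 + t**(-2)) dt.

By the power rule, an antiderivative is F(t) = 5*t**7/7 - t**4/4 - 5*t**3/3 - t**2/2 + 5*t - 1/t.
Then F(4) - F(1) = (969691/84) - (193/84) = 161583/14.

161583/14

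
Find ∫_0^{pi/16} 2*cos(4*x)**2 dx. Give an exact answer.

1/8 + pi/16

Use the identity cos^2(4*x) = (1 + cos(8*x))/2.
An antiderivative is F(x) = x + sin(8*x)/8.
Then F(pi/16) - F(0) = (1/8 + pi/16) - (0) = 1/8 + pi/16.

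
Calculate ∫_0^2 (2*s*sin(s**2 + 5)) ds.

Let u = s**2 + 5, so du = 2*s ds. When s = 0, u = 5; when s = 2, u = 9.
The integral becomes ∫ sin(u) du from 5 to 9, with antiderivative -cos(u).
Back in s: F(s) = -cos(s**2 + 5).
Then F(2) - F(0) = (-cos(9)) - (-cos(5)) = cos(5) - cos(9).

cos(5) - cos(9)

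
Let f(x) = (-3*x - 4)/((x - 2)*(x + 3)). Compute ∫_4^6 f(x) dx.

log(7/36)

Factor the denominator: x**2 + x - 6 = (x + 3)(x - 2).
Partial fractions: (-3*x - 4)/((x - 2)*(x + 3)) = -1/(x + 3) - 2/(x - 2).
An antiderivative is F(x) = -2*log(x - 2) - log(x + 3).
Then F(6) - F(4) = (-4*log(2) - 2*log(3)) - (-log(28)) = log(7/36).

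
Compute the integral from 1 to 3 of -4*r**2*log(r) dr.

Integrate by parts once (u = ln r, dv = -4*r**2 dr).
An antiderivative is F(r) = -4*r**3*(3*log(r) - 1)/9.
Then F(3) - F(1) = (12 - 36*log(3)) - (4/9) = 104/9 - 36*log(3).

104/9 - 36*log(3)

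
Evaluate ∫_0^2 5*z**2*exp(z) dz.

-10 + 10*exp(2)

Integrate by parts twice (u = z^2, dv = 5*exp(z) dz).
An antiderivative is F(z) = (5*z**2 - 10*z + 10)*exp(z).
Then F(2) - F(0) = (10*exp(2)) - (10) = -10 + 10*exp(2).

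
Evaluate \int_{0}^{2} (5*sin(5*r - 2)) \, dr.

Let u = 5*r - 2, so du = 5 dr. When r = 0, u = -2; when r = 2, u = 8.
The integral becomes ∫ sin(u) du from -2 to 8, with antiderivative -cos(u).
Back in r: F(r) = -cos(5*r - 2).
Then F(2) - F(0) = (-cos(8)) - (-cos(2)) = cos(2) - cos(8).

cos(2) - cos(8)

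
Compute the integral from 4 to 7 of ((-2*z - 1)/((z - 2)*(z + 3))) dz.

Factor the denominator: z**2 + z - 6 = (z + 3)(z - 2).
Partial fractions: (-2*z - 1)/((z - 2)*(z + 3)) = -1/(z + 3) - 1/(z - 2).
An antiderivative is F(z) = -log(z - 2) - log(z + 3).
Then F(7) - F(4) = (-log(50)) - (-log(14)) = log(7/25).

log(7/25)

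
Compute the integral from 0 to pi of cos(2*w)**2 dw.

pi/2

Use the identity cos^2(2*w) = (1 + cos(4*w))/2.
An antiderivative is F(w) = w/2 + sin(4*w)/8.
Then F(pi) - F(0) = (pi/2) - (0) = pi/2.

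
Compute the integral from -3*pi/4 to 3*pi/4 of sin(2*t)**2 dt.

3*pi/4

Use the identity sin^2(2*t) = (1 - cos(4*t))/2.
An antiderivative is F(t) = t/2 - sin(4*t)/8.
Then F(3*pi/4) - F(-3*pi/4) = (3*pi/8) - (-3*pi/8) = 3*pi/4.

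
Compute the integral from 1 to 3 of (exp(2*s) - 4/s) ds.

An antiderivative is F(s) = exp(2*s)/2 - 4*log(s).
Then F(3) - F(1) = (-log(81) + exp(6)/2) - (exp(2)/2) = -log(81) - exp(2)/2 + exp(6)/2.

-log(81) - exp(2)/2 + exp(6)/2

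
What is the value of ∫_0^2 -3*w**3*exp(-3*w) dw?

Integrate by parts 3 times (u = w^3, dv = -3*exp(-3*w) dw).
An antiderivative is F(w) = (9*w**3 + 9*w**2 + 6*w + 2)*exp(-3*w)/9.
Then F(2) - F(0) = (122*exp(-6)/9) - (2/9) = -2/9 + 122*exp(-6)/9.

-2/9 + 122*exp(-6)/9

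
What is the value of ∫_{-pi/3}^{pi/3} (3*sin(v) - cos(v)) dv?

-sqrt(3)

An antiderivative is F(v) = -sin(v) - 3*cos(v).
Then F(pi/3) - F(-pi/3) = (-3/2 - sqrt(3)/2) - (-3/2 + sqrt(3)/2) = -sqrt(3).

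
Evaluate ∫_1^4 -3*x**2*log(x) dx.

Integrate by parts once (u = ln x, dv = -3*x**2 dx).
An antiderivative is F(x) = -x**3*(3*log(x) - 1)/3.
Then F(4) - F(1) = (64/3 - 128*log(2)) - (1/3) = 21 - 128*log(2).

21 - 128*log(2)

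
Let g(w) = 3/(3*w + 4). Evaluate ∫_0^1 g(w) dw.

Let u = 3*w + 4, so du = 3 dw. When w = 0, u = 4; when w = 1, u = 7.
The integral becomes ∫ 1/u du from 4 to 7, with antiderivative log(u).
Back in w: F(w) = log(3*w + 4).
Then F(1) - F(0) = (log(7)) - (log(4)) = log(7/4).

log(7/4)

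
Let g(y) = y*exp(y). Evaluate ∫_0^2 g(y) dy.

1 + exp(2)

Integrate by parts once (u = y, dv = exp(y) dy).
An antiderivative is F(y) = (y - 1)*exp(y).
Then F(2) - F(0) = (exp(2)) - (-1) = 1 + exp(2).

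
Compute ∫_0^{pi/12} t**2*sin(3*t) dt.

-2/27 - sqrt(2)*pi**2/864 + sqrt(2)*pi/108 + sqrt(2)/27

Integrate by parts twice (u = t^2, dv = sin(3*t) dt).
An antiderivative is F(t) = -t**2*cos(3*t)/3 + 2*t*sin(3*t)/9 + 2*cos(3*t)/27.
Then F(pi/12) - F(0) = (sqrt(2)*(-pi**2 + 8*pi + 32)/864) - (2/27) = -2/27 - sqrt(2)*pi**2/864 + sqrt(2)*pi/108 + sqrt(2)/27.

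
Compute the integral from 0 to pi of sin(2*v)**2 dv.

Use the identity sin^2(2*v) = (1 - cos(4*v))/2.
An antiderivative is F(v) = v/2 - sin(4*v)/8.
Then F(pi) - F(0) = (pi/2) - (0) = pi/2.

pi/2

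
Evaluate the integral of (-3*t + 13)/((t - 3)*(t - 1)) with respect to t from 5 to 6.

Factor the denominator: t**2 - 4*t + 3 = (t - 1)(t - 3).
Partial fractions: (-3*t + 13)/((t - 3)*(t - 1)) = -5/(t - 1) + 2/(t - 3).
An antiderivative is F(t) = 2*log(t - 3) - 5*log(t - 1).
Then F(6) - F(5) = (-5*log(5) + 2*log(3)) - (-8*log(2)) = -5*log(5) + 2*log(3) + 8*log(2).

-5*log(5) + 2*log(3) + 8*log(2)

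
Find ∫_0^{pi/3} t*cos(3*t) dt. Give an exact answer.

Integrate by parts once (u = t, dv = cos(3*t) dt).
An antiderivative is F(t) = t*sin(3*t)/3 + cos(3*t)/9.
Then F(pi/3) - F(0) = (-1/9) - (1/9) = -2/9.

-2/9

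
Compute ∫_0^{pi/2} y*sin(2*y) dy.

Integrate by parts once (u = y, dv = sin(2*y) dy).
An antiderivative is F(y) = -y*cos(2*y)/2 + sin(2*y)/4.
Then F(pi/2) - F(0) = (pi/4) - (0) = pi/4.

pi/4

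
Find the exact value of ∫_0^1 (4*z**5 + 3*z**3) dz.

17/12

By the power rule, an antiderivative is F(z) = 2*z**6/3 + 3*z**4/4.
Then F(1) - F(0) = (17/12) - (0) = 17/12.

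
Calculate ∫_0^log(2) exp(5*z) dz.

Let u = exp(z), so du = exp(z) dz. When z = 0, u = 1; when z = log(2), u = 2.
The integral becomes ∫ u**4 du from 1 to 2, with antiderivative u**5/5.
Back in z: F(z) = exp(5*z)/5.
Then F(log(2)) - F(0) = (32/5) - (1/5) = 31/5.

31/5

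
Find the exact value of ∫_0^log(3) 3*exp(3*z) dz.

Let u = exp(z), so du = exp(z) dz. When z = 0, u = 1; when z = log(3), u = 3.
The integral becomes 3·∫ u**2 du from 1 to 3, with antiderivative u**3.
Back in z: F(z) = exp(3*z).
Then F(log(3)) - F(0) = (27) - (1) = 26.

26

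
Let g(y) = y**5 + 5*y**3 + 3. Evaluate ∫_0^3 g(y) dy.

By the power rule, an antiderivative is F(y) = y**6/6 + 5*y**4/4 + 3*y.
Then F(3) - F(0) = (927/4) - (0) = 927/4.

927/4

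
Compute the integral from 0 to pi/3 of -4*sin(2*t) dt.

An antiderivative is F(t) = 2*cos(2*t).
Then F(pi/3) - F(0) = (-1) - (2) = -3.

-3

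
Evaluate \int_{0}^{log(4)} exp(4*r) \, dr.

Let u = exp(r), so du = exp(r) dr. When r = 0, u = 1; when r = log(4), u = 4.
The integral becomes ∫ u**3 du from 1 to 4, with antiderivative u**4/4.
Back in r: F(r) = exp(4*r)/4.
Then F(log(4)) - F(0) = (64) - (1/4) = 255/4.

255/4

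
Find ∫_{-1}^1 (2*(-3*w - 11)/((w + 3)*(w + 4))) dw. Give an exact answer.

-2*log(5) - 4*log(2) + 2*log(3)

Factor the denominator: w**2 + 7*w + 12 = (w + 4)(w + 3).
Partial fractions: 2*(-3*w - 11)/((w + 3)*(w + 4)) = -2/(w + 4) - 4/(w + 3).
An antiderivative is F(w) = -4*log(w + 3) - 2*log(w + 4).
Then F(1) - F(-1) = (-8*log(2) - 2*log(5)) - (-4*log(2) - 2*log(3)) = -2*log(5) - 4*log(2) + 2*log(3).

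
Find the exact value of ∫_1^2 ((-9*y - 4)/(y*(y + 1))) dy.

Factor the denominator: y**2 + y = (y + 1)y.
Partial fractions: (-9*y - 4)/(y*(y + 1)) = -5/(y + 1) - 4/y.
An antiderivative is F(y) = -4*log(y) - 5*log(y + 1).
Then F(2) - F(1) = (-5*log(3) - 4*log(2)) - (-log(32)) = -5*log(3) + log(2).

-5*log(3) + log(2)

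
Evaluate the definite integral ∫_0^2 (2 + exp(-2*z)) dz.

An antiderivative is F(z) = 2*z - exp(-2*z)/2.
Then F(2) - F(0) = (4 - exp(-4)/2) - (-1/2) = 9/2 - exp(-4)/2.

9/2 - exp(-4)/2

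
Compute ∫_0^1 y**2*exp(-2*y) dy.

(-5 + exp(2))*exp(-2)/4

Integrate by parts twice (u = y^2, dv = exp(-2*y) dy).
An antiderivative is F(y) = (-2*y**2 - 2*y - 1)*exp(-2*y)/4.
Then F(1) - F(0) = (-5*exp(-2)/4) - (-1/4) = (-5 + exp(2))*exp(-2)/4.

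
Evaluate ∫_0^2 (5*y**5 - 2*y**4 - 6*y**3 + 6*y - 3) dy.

338/15

By the power rule, an antiderivative is F(y) = 5*y**6/6 - 2*y**5/5 - 3*y**4/2 + 3*y**2 - 3*y.
Then F(2) - F(0) = (338/15) - (0) = 338/15.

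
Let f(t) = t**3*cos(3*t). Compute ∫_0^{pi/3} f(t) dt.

Integrate by parts 3 times (u = t^3, dv = cos(3*t) dt).
An antiderivative is F(t) = t**3*sin(3*t)/3 + t**2*cos(3*t)/3 - 2*t*sin(3*t)/9 - 2*cos(3*t)/27.
Then F(pi/3) - F(0) = (2/27 - pi**2/27) - (-2/27) = 4/27 - pi**2/27.

4/27 - pi**2/27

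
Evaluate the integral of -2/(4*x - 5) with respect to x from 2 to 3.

An antiderivative is F(x) = -log(4*x - 5)/2.
Then F(3) - F(2) = (-log(7)/2) - (-log(3)/2) = -log(7)/2 + log(3)/2.

-log(7)/2 + log(3)/2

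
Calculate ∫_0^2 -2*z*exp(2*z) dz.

Integrate by parts once (u = z, dv = -2*exp(2*z) dz).
An antiderivative is F(z) = (-2*z + 1)*exp(2*z)/2.
Then F(2) - F(0) = (-3*exp(4)/2) - (1/2) = -3*exp(4)/2 - 1/2.

-3*exp(4)/2 - 1/2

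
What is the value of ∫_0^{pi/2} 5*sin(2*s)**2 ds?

5*pi/4

Use the identity sin^2(2*s) = (1 - cos(4*s))/2.
An antiderivative is F(s) = 5*s/2 - 5*sin(4*s)/8.
Then F(pi/2) - F(0) = (5*pi/4) - (0) = 5*pi/4.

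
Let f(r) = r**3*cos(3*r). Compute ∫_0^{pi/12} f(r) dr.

-sqrt(2)/27 - sqrt(2)*pi/108 + sqrt(2)*pi**3/10368 + sqrt(2)*pi**2/864 + 2/27

Integrate by parts 3 times (u = r^3, dv = cos(3*r) dr).
An antiderivative is F(r) = r**3*sin(3*r)/3 + r**2*cos(3*r)/3 - 2*r*sin(3*r)/9 - 2*cos(3*r)/27.
Then F(pi/12) - F(0) = (sqrt(2)*(-384 - 96*pi + pi**3 + 12*pi**2)/10368) - (-2/27) = -sqrt(2)/27 - sqrt(2)*pi/108 + sqrt(2)*pi**3/10368 + sqrt(2)*pi**2/864 + 2/27.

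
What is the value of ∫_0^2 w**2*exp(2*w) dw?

Integrate by parts twice (u = w^2, dv = exp(2*w) dw).
An antiderivative is F(w) = (2*w**2 - 2*w + 1)*exp(2*w)/4.
Then F(2) - F(0) = (5*exp(4)/4) - (1/4) = -1/4 + 5*exp(4)/4.

-1/4 + 5*exp(4)/4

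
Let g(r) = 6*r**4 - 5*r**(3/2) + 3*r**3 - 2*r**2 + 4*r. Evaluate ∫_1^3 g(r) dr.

By the power rule, an antiderivative is F(r) = -2*r**(5/2) + 6*r**5/5 + 3*r**4/4 - 2*r**3/3 + 2*r**2.
Then F(3) - F(1) = (7047/20 - 18*sqrt(3)) - (77/60) = 5266/15 - 18*sqrt(3).

5266/15 - 18*sqrt(3)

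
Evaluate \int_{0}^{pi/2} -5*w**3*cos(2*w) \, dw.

-15/4 + 15*pi**2/16

Integrate by parts 3 times (u = w^3, dv = -5*cos(2*w) dw).
An antiderivative is F(w) = -5*w**3*sin(2*w)/2 - 15*w**2*cos(2*w)/4 + 15*w*sin(2*w)/4 + 15*cos(2*w)/8.
Then F(pi/2) - F(0) = (-15/8 + 15*pi**2/16) - (15/8) = -15/4 + 15*pi**2/16.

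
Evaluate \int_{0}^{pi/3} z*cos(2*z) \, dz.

Integrate by parts once (u = z, dv = cos(2*z) dz).
An antiderivative is F(z) = z*sin(2*z)/2 + cos(2*z)/4.
Then F(pi/3) - F(0) = (-1/8 + sqrt(3)*pi/12) - (1/4) = -3/8 + sqrt(3)*pi/12.

-3/8 + sqrt(3)*pi/12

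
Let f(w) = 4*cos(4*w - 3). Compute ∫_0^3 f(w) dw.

sin(3) + sin(9)

Let u = 4*w - 3, so du = 4 dw. When w = 0, u = -3; when w = 3, u = 9.
The integral becomes ∫ cos(u) du from -3 to 9, with antiderivative sin(u).
Back in w: F(w) = sin(4*w - 3).
Then F(3) - F(0) = (sin(9)) - (-sin(3)) = sin(3) + sin(9).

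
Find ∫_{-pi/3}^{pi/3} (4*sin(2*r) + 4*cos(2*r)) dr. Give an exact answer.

2*sqrt(3)

An antiderivative is F(r) = 2*sin(2*r) - 2*cos(2*r).
Then F(pi/3) - F(-pi/3) = (1 + sqrt(3)) - (1 - sqrt(3)) = 2*sqrt(3).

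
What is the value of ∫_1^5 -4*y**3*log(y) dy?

Integrate by parts once (u = ln y, dv = -4*y**3 dy).
An antiderivative is F(y) = -y**4*(4*log(y) - 1)/4.
Then F(5) - F(1) = (625/4 - 625*log(5)) - (1/4) = 156 - 625*log(5).

156 - 625*log(5)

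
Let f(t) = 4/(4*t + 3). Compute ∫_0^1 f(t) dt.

An antiderivative is F(t) = log(4*t + 3).
Then F(1) - F(0) = (log(7)) - (log(3)) = log(7/3).

log(7/3)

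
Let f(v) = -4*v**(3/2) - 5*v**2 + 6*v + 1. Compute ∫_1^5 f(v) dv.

-1936/15 - 40*sqrt(5)

By the power rule, an antiderivative is F(v) = -8*v**(5/2)/5 - 5*v**3/3 + 3*v**2 + v.
Then F(5) - F(1) = (-385/3 - 40*sqrt(5)) - (11/15) = -1936/15 - 40*sqrt(5).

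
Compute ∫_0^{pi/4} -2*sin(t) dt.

An antiderivative is F(t) = 2*cos(t).
Then F(pi/4) - F(0) = (sqrt(2)) - (2) = -2 + sqrt(2).

-2 + sqrt(2)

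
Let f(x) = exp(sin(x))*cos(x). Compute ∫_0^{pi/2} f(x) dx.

Let u = sin(x), so du = cos(x) dx. When x = 0, u = 0; when x = pi/2, u = 1.
The integral becomes ∫ exp(u) du from 0 to 1, with antiderivative exp(u).
Back in x: F(x) = exp(sin(x)).
Then F(pi/2) - F(0) = (E) - (1) = -1 + E.

-1 + E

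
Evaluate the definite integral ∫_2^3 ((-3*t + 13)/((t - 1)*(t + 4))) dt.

Factor the denominator: t**2 + 3*t - 4 = (t + 4)(t - 1).
Partial fractions: (-3*t + 13)/((t - 1)*(t + 4)) = -5/(t + 4) + 2/(t - 1).
An antiderivative is F(t) = 2*log(t - 1) - 5*log(t + 4).
Then F(3) - F(2) = (-5*log(7) + 2*log(2)) - (-5*log(3) - 5*log(2)) = -5*log(7) + 7*log(2) + 5*log(3).

-5*log(7) + 7*log(2) + 5*log(3)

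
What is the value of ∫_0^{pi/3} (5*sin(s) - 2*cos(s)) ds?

5/2 - sqrt(3)

An antiderivative is F(s) = -2*sin(s) - 5*cos(s).
Then F(pi/3) - F(0) = (-5/2 - sqrt(3)) - (-5) = 5/2 - sqrt(3).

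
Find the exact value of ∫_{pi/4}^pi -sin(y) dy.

-1 - sqrt(2)/2

An antiderivative is F(y) = cos(y).
Then F(pi) - F(pi/4) = (-1) - (sqrt(2)/2) = -1 - sqrt(2)/2.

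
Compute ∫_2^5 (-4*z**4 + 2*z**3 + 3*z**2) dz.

By the power rule, an antiderivative is F(z) = -4*z**5/5 + z**4/2 + z**3.
Then F(5) - F(2) = (-4125/2) - (-48/5) = -20529/10.

-20529/10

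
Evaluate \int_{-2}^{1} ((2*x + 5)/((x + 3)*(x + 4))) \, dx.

-5*log(2) + 3*log(5)

Factor the denominator: x**2 + 7*x + 12 = (x + 4)(x + 3).
Partial fractions: (2*x + 5)/((x + 3)*(x + 4)) = 3/(x + 4) - 1/(x + 3).
An antiderivative is F(x) = -log(x + 3) + 3*log(x + 4).
Then F(1) - F(-2) = (-2*log(2) + 3*log(5)) - (log(8)) = -5*log(2) + 3*log(5).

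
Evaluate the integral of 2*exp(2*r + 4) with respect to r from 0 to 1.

-exp(4) + exp(6)

Let u = 2*r + 4, so du = 2 dr. When r = 0, u = 4; when r = 1, u = 6.
The integral becomes ∫ exp(u) du from 4 to 6, with antiderivative exp(u).
Back in r: F(r) = exp(2*r + 4).
Then F(1) - F(0) = (exp(6)) - (exp(4)) = -exp(4) + exp(6).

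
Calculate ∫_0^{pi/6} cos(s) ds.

An antiderivative is F(s) = sin(s).
Then F(pi/6) - F(0) = (1/2) - (0) = 1/2.

1/2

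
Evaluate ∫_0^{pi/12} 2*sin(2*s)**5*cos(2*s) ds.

1/384

Let u = sin(2*s), so du = 2*cos(2*s) ds. When s = 0, u = 0; when s = pi/12, u = 1/2.
The integral becomes ∫ u**5 du from 0 to 1/2, with antiderivative u**6/6.
Back in s: F(s) = sin(2*s)**6/6.
Then F(pi/12) - F(0) = (1/384) - (0) = 1/384.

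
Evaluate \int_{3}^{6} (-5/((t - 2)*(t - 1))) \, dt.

-15*log(2) + 5*log(5)

Factor the denominator: t**2 - 3*t + 2 = (t - 1)(t - 2).
Partial fractions: -5/((t - 2)*(t - 1)) = 5/(t - 1) - 5/(t - 2).
An antiderivative is F(t) = -5*log(t - 2) + 5*log(t - 1).
Then F(6) - F(3) = (-10*log(2) + 5*log(5)) - (log(32)) = -15*log(2) + 5*log(5).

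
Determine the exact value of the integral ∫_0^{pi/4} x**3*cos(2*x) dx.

Integrate by parts 3 times (u = x^3, dv = cos(2*x) dx).
An antiderivative is F(x) = x**3*sin(2*x)/2 + 3*x**2*cos(2*x)/4 - 3*x*sin(2*x)/4 - 3*cos(2*x)/8.
Then F(pi/4) - F(0) = (pi*(-24 + pi**2)/128) - (-3/8) = -3*pi/16 + pi**3/128 + 3/8.

-3*pi/16 + pi**3/128 + 3/8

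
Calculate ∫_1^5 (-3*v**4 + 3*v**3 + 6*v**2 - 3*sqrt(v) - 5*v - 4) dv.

-6162/5 - 10*sqrt(5)

By the power rule, an antiderivative is F(v) = -3*v**5/5 + 3*v**4/4 - 2*v**(3/2) + 2*v**3 - 5*v**2/2 - 4*v.
Then F(5) - F(1) = (-4955/4 - 10*sqrt(5)) - (-127/20) = -6162/5 - 10*sqrt(5).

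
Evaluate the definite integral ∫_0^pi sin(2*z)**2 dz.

pi/2

Use the identity sin^2(2*z) = (1 - cos(4*z))/2.
An antiderivative is F(z) = z/2 - sin(4*z)/8.
Then F(pi) - F(0) = (pi/2) - (0) = pi/2.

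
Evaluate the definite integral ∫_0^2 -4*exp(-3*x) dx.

-4/3 + 4*exp(-6)/3

An antiderivative is F(x) = 4*exp(-3*x)/3.
Then F(2) - F(0) = (4*exp(-6)/3) - (4/3) = -4/3 + 4*exp(-6)/3.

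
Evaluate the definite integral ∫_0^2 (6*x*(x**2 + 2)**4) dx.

Let u = x**2 + 2, so du = 2*x dx. When x = 0, u = 2; when x = 2, u = 6.
The integral becomes 3·∫ u**4 du from 2 to 6, with antiderivative 3*u**5/5.
Back in x: F(x) = 3*(x**2 + 2)**5/5.
Then F(2) - F(0) = (23328/5) - (96/5) = 23232/5.

23232/5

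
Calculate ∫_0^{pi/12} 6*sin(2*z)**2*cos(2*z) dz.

Let u = sin(2*z), so du = 2*cos(2*z) dz. When z = 0, u = 0; when z = pi/12, u = 1/2.
The integral becomes 3·∫ u**2 du from 0 to 1/2, with antiderivative u**3.
Back in z: F(z) = sin(2*z)**3.
Then F(pi/12) - F(0) = (1/8) - (0) = 1/8.

1/8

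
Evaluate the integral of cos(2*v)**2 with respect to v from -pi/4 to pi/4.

Use the identity cos^2(2*v) = (1 + cos(4*v))/2.
An antiderivative is F(v) = v/2 + sin(4*v)/8.
Then F(pi/4) - F(-pi/4) = (pi/8) - (-pi/8) = pi/4.

pi/4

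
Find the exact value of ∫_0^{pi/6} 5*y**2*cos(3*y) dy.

Integrate by parts twice (u = y^2, dv = 5*cos(3*y) dy).
An antiderivative is F(y) = 5*y**2*sin(3*y)/3 + 10*y*cos(3*y)/9 - 10*sin(3*y)/27.
Then F(pi/6) - F(0) = (-10/27 + 5*pi**2/108) - (0) = -10/27 + 5*pi**2/108.

-10/27 + 5*pi**2/108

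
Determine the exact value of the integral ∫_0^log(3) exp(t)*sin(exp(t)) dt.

cos(1) - cos(3)

Let u = exp(t), so du = exp(t) dt. When t = 0, u = 1; when t = log(3), u = 3.
The integral becomes ∫ sin(u) du from 1 to 3, with antiderivative -cos(u).
Back in t: F(t) = -cos(exp(t)).
Then F(log(3)) - F(0) = (-cos(3)) - (-cos(1)) = cos(1) - cos(3).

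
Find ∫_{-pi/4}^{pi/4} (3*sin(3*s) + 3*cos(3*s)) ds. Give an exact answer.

sqrt(2)

An antiderivative is F(s) = sin(3*s) - cos(3*s).
Then F(pi/4) - F(-pi/4) = (sqrt(2)) - (0) = sqrt(2).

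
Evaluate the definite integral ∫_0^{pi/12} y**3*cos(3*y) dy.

-sqrt(2)/27 - sqrt(2)*pi/108 + sqrt(2)*pi**3/10368 + sqrt(2)*pi**2/864 + 2/27

Integrate by parts 3 times (u = y^3, dv = cos(3*y) dy).
An antiderivative is F(y) = y**3*sin(3*y)/3 + y**2*cos(3*y)/3 - 2*y*sin(3*y)/9 - 2*cos(3*y)/27.
Then F(pi/12) - F(0) = (sqrt(2)*(-384 - 96*pi + pi**3 + 12*pi**2)/10368) - (-2/27) = -sqrt(2)/27 - sqrt(2)*pi/108 + sqrt(2)*pi**3/10368 + sqrt(2)*pi**2/864 + 2/27.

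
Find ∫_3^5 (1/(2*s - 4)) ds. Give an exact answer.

log(3)/2

An antiderivative is F(s) = log(2*s - 4)/2.
Then F(5) - F(3) = (log(6)/2) - (log(2)/2) = log(3)/2.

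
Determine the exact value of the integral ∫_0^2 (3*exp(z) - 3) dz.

-9 + 3*exp(2)

An antiderivative is F(z) = -3*z + 3*exp(z).
Then F(2) - F(0) = (-6 + 3*exp(2)) - (3) = -9 + 3*exp(2).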